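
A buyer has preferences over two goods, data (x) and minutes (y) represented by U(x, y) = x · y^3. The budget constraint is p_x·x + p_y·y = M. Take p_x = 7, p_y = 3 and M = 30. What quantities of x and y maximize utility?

At p_x=7, p_y=3, M=30: x* = 0.25·30/7 = 1.0714, y* = 7.5.

x* = 1.0714, y* = 7.5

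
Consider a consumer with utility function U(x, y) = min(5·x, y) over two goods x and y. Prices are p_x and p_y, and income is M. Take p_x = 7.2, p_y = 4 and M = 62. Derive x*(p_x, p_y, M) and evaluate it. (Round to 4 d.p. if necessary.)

x* = 2.2794

Demand: x*(p_x,p_y,M) = M/(p_x + 5·p_y), y* = 5·M/(p_x + 5·p_y).
Here 7.2 + 5·4 = 27.2, giving x* = 2.2794.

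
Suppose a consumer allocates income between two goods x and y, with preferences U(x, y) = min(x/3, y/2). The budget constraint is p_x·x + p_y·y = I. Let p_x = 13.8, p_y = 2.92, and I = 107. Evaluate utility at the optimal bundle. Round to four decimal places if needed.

Demand: x*(p_x,p_y,I) = 3·I/(3·p_x + 2·p_y), y* = 2·I/(3·p_x + 2·p_y).
Here 3·13.8 + 2·2.92 = 47.24, giving x* = 6.7951 and y* = 4.5301.
Utility at the optimum: U(6.7951, 4.5301) = 2.265.

V = 2.265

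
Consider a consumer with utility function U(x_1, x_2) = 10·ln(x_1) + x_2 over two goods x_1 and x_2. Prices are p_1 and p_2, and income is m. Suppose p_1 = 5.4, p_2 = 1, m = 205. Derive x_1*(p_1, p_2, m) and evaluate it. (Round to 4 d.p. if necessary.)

x_1* = 1.8519

Set MRS = p_1/p_2: (10/x_1)/1 = p_1/p_2.
So x_1*(p_1,p_2) = 10·p_2/p_1, independent of income; and x_2* = (m − 10·p_2)/p_2.
At the given prices: x_1* = 10·1/5.4 = 1.8519.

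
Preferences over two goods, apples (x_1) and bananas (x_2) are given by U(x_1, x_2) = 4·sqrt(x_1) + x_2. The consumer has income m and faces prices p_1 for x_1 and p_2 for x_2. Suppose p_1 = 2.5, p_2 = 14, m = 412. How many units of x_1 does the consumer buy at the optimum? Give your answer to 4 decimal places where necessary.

x_1* = 125.44

Utility is quasi-linear in x_2; the FOC for x_1 is 2/√x_1 = p_1/p_2.
Thus x_1* = (2·p_2/p_1)² — independent of m — with the rest of income spent on x_2.
Plugging in: x_1* = (2·14/2.5)² = 125.44.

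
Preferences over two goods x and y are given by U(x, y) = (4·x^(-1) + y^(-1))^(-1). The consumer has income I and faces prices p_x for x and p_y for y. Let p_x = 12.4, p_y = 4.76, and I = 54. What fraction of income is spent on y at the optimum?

share on y = 0.2365

MU_x ∝ 4·x^(-2), MU_y ∝ y^(-2), so MRS = 4·(y/x)^(2) = p_x/p_y.
Solve for the ratio: y/x = [(1/4)·p_x/p_y]^(0.5).
Substitute y = (y/x)·x into the budget: x* = I/(p_x + p_y·(y/x)).
Numerically y/x = 0.807007, so x* = 54/(12.4 + 4.76·0.807007) = 3.3248 and y* = 0.807007·3.3248 = 2.6832.
Expenditure on y: 4.76·2.6832 = 12.7719; share = 0.2365.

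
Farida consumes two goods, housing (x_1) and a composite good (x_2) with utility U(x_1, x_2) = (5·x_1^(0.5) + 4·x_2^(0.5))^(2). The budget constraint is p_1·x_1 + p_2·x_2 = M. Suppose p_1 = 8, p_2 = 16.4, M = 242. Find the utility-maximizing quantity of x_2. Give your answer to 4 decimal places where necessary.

MRS = MU_x_1/MU_x_2 = (5/4)·(x_2/x_1)^(0.5). Set equal to p_1/p_2.
Solve for the ratio: x_2/x_1 = [(4/5)·p_1/p_2]^(2).
With the ratio pinned down, the budget gives x_1* = M/(p_1 + p_2·(x_2/x_1)) and x_2* = (x_2/x_1)·x_1*.
Numerically x_2/x_1 = 0.15229, so x_1* = 242/(8 + 16.4·0.15229) = 23.053 and x_2* = 0.15229·23.053 = 3.5107.

x_2* = 3.5107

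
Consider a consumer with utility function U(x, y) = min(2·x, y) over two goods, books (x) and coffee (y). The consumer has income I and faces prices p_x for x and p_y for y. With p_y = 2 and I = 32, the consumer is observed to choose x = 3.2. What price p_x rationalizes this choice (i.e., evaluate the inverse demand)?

With perfect complements, no substitution: consume in ratio x:y = 1:2.
Budget: p_x·x + p_y·2·x = I, so (p_x + 2·p_y)·x = I.
Demand: x*(p_x,p_y,I) = I/(p_x + 2·p_y), y* = 2·I/(p_x + 2·p_y).
Set x* = 3.2 in the demand function and solve for p_x: p_x = 6.

p_x = 6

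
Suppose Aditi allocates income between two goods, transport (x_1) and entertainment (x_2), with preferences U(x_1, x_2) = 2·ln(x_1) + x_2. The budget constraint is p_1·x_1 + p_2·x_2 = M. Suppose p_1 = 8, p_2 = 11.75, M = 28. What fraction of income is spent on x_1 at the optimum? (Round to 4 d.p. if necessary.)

So x_1*(p_1,p_2) = 2·p_2/p_1, independent of income; and x_2* = (M − 2·p_2)/p_2.
At the given prices: x_1* = 2·11.75/8 = 2.9375, and x_2* = 0.383.
Expenditure on x_1: 8·2.9375 = 23.5; share = 0.8393.

share on x_1 = 0.8393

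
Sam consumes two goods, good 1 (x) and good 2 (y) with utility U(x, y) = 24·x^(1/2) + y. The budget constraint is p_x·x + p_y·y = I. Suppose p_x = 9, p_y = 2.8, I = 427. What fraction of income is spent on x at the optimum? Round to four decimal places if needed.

Thus x* = (12·p_y/p_x)² — independent of I — with the rest of income spent on y.
Plugging in: x* = (12·2.8/9)² = 13.9378, y* = 107.7.
Expenditure on x: 9·13.9378 = 125.44; share = 0.2938.

share on x = 0.2938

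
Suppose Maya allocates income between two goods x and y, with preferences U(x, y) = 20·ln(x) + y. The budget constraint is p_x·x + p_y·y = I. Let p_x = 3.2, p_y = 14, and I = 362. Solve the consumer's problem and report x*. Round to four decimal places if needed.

x* = 87.5

So x*(p_x,p_y) = 20·p_y/p_x, independent of income; and y* = (I − 20·p_y)/p_y.
At the given prices: x* = 20·14/3.2 = 87.5.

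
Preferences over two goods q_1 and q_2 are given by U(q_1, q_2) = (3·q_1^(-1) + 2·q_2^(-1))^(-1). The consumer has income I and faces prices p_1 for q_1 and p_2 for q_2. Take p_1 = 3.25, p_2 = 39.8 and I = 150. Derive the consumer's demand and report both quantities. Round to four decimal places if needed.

Numerically q_2/q_1 = 0.233321, so q_1* = 150/(3.25 + 39.8·0.233321) = 11.9654 and q_2* = 0.233321·11.9654 = 2.7918.

q_1* = 11.9654, q_2* = 2.7918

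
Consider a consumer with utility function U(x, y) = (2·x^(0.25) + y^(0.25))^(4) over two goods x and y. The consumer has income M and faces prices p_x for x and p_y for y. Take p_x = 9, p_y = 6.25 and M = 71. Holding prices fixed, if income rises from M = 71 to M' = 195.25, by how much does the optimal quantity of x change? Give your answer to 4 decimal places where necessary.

Δx* = 9.5333

MRS = MU_x/MU_y = 2·(y/x)^(0.75). Set equal to p_x/p_y.
Hence y/x = ((1/2)·p_x/p_y)^(1/(0.75)), i.e. raised to the 4/3 power.
Substitute y = (y/x)·x into the budget: x* = M/(p_x + p_y·(y/x)).
Numerically y/x = 0.645322, so x* = 71/(9 + 6.25·0.645322) = 5.4476.
At M' = 195.25: x* = 14.9809. Change: 14.9809 − 5.4476 = 9.5333.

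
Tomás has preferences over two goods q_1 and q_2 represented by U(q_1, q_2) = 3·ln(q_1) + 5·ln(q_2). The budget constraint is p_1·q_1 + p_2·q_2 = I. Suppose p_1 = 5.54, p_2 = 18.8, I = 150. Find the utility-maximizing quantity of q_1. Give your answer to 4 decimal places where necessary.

q_1* = 10.1534

The MRS is (3/5)·q_2/q_1. Set MRS = p_1/p_2.
So 3·p_2·q_2 = 5·p_1·q_1; combined with the budget, a share 0.375 of income goes to q_1.
Demand: q_1*(p_1,p_2,I) = 0.375·I/p_1 and q_2* = 0.625·I/p_2.
At p_1=5.54, p_2=18.8, I=150: q_1* = 0.375·150/5.54 = 10.1534.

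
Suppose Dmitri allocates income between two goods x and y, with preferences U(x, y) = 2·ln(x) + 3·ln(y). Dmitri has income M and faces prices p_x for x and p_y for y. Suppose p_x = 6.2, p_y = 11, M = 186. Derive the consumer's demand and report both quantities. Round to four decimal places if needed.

x* = 12, y* = 10.1455

The MRS is (2/3)·y/x. Set MRS = p_x/p_y.
So 2·p_y·y = 3·p_x·x; combined with the budget, a share 0.4 of income goes to x.
Demand: x*(p_x,p_y,M) = 0.4·M/p_x and y* = 0.6·M/p_y.
At p_x=6.2, p_y=11, M=186: x* = 0.4·186/6.2 = 12, y* = 10.1455.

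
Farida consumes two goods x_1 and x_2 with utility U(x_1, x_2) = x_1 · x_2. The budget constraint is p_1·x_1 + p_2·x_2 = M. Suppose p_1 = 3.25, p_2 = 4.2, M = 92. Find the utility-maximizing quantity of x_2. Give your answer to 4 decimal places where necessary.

x_2* = 10.9524

Tangency: MRS = x_2/x_1 = p_1/p_2.
Rearranging, p_2·x_2 = p_1·x_1. Substituting into the budget gives p_1·x_1·(1 + 1) = M.
Demand: x_1*(p_1,p_2,M) = 0.5·M/p_1 and x_2* = 0.5·M/p_2.
At p_1=3.25, p_2=4.2, M=92: x_2* = 0.5·92/4.2 = 10.9524.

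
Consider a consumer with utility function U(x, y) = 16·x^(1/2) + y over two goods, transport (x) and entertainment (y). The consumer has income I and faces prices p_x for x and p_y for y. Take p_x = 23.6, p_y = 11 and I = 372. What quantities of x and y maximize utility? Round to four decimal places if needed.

x* = 13.9041, y* = 3.9877

Utility is quasi-linear in y; the FOC for x is 8/√x = p_x/p_y.
Solve: √x = 8·p_y/p_x, so x*(p_x,p_y) = (8·p_y/p_x)², and y* = (I − p_x·x*)/p_y.
Plugging in: x* = (8·11/23.6)² = 13.9041, y* = 3.9877.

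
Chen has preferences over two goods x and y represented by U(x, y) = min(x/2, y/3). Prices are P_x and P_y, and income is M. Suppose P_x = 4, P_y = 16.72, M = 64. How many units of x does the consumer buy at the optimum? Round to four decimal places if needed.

Leontief preferences: the optimum is at the kink where x/2 = y/3, i.e. y = (3/2)·x.
Budget: P_x·x + P_y·(3/2)·x = M, so (2·P_x + 3·P_y)·x = 2·M.
Demand: x*(P_x,P_y,M) = 2·M/(2·P_x + 3·P_y), y* = 3·M/(2·P_x + 3·P_y).
Here 2·4 + 3·16.72 = 58.16, giving x* = 2.2008.

x* = 2.2008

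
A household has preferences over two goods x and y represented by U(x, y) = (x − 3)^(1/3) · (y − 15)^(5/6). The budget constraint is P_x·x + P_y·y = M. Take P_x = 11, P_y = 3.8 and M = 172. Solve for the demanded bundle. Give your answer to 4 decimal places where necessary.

x* = 5.1299, y* = 30.4135

MRS = (2/5)·(y−15)/(x−3). Tangency with P_x/P_y gives y−15 = (5/2)·(P_x/P_y)·(x−3).
Substituting into the budget: x* = 3 + 2/7·(M − 3·P_x − 15·P_y)/P_x, and y* = 15 + 5/7·(…)/P_y.
Discretionary income = 172 − 3·11 − 15·3.8 = 82; x* = 3 + 2/7·82/11 = 5.1299; y* = 15 + 5/7·82/3.8 = 30.4135.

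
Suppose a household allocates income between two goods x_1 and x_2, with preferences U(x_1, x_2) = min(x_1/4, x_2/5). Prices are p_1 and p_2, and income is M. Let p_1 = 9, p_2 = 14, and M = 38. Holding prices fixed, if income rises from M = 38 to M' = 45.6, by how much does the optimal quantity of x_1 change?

With perfect complements, no substitution: consume in ratio x_1:x_2 = 4:5.
Budget: p_1·x_1 + p_2·(5/4)·x_1 = M, so (4·p_1 + 5·p_2)·x_1 = 4·M.
Demand: x_1*(p_1,p_2,M) = 4·M/(4·p_1 + 5·p_2), x_2* = 5·M/(4·p_1 + 5·p_2).
Here 4·9 + 5·14 = 106, giving x_1* = 1.434.
At M' = 45.6: x_1* = 1.7208. Change: 1.7208 − 1.434 = 0.2868.

Δx_1* = 0.2868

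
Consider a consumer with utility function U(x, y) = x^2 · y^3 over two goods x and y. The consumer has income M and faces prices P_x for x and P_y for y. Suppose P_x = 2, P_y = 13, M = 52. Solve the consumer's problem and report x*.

x* = 10.4

Demand: x*(P_x,P_y,M) = 0.4·M/P_x and y* = 0.6·M/P_y.
At P_x=2, P_y=13, M=52: x* = 0.4·52/2 = 10.4.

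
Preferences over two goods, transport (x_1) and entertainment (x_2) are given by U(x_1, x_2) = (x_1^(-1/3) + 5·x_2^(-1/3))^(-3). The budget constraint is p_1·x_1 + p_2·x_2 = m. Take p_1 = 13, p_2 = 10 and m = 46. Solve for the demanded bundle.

x_1* = 0.8565, x_2* = 3.4866

With the ratio pinned down, the budget gives x_1* = m/(p_1 + p_2·(x_2/x_1)) and x_2* = (x_2/x_1)·x_1*.
Numerically x_2/x_1 = 4.070849, so x_1* = 46/(13 + 10·4.070849) = 0.8565 and x_2* = 4.070849·0.8565 = 3.4866.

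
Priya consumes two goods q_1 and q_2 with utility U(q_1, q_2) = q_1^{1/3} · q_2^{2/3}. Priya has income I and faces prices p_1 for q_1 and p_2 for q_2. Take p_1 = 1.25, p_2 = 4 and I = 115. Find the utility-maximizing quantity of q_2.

q_2* = 19.1667

Demand: q_1*(p_1,p_2,I) = 1/3·I/p_1 and q_2* = 2/3·I/p_2.
At p_1=1.25, p_2=4, I=115: q_2* = 2/3·115/4 = 19.1667.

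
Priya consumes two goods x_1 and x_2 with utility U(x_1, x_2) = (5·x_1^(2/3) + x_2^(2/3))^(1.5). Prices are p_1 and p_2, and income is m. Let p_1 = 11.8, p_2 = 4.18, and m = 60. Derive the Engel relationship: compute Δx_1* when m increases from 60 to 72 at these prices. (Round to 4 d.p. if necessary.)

Δx_1* = 0.956

With the ratio pinned down, the budget gives x_1* = m/(p_1 + p_2·(x_2/x_1)) and x_2* = (x_2/x_1)·x_1*.
Numerically x_2/x_1 = 0.179973, so x_1* = 60/(11.8 + 4.18·0.179973) = 4.78.
At m' = 72: x_1* = 5.736. Change: 5.736 − 4.78 = 0.956.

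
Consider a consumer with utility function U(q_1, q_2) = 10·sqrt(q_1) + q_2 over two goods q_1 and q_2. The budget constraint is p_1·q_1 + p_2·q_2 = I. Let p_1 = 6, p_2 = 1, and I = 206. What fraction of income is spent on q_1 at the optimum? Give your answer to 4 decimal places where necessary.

MU_q_1 = 5/√q_1, MU_q_2 = 1. Tangency: 5/√q_1 = p_1/p_2.
Thus q_1* = (5·p_2/p_1)² — independent of I — with the rest of income spent on q_2.
Plugging in: q_1* = (5·1/6)² = 0.6944, q_2* = 201.8333.
Expenditure on q_1: 6·0.6944 = 4.1667; share = 0.0202.

share on q_1 = 0.0202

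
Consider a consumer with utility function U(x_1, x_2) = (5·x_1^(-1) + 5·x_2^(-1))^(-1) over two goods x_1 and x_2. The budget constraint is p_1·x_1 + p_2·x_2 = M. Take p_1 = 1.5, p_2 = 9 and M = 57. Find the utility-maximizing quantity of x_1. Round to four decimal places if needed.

x_1* = 11.0161

MRS = MU_x_1/MU_x_2 = (x_2/x_1)^(2). Set equal to p_1/p_2.
Hence x_2/x_1 = (p_1/p_2)^(1/(2)), i.e. raised to the 0.5 power.
With the ratio pinned down, the budget gives x_1* = M/(p_1 + p_2·(x_2/x_1)) and x_2* = (x_2/x_1)·x_1*.
Numerically x_2/x_1 = 0.408248, so x_1* = 57/(1.5 + 9·0.408248) = 11.0161.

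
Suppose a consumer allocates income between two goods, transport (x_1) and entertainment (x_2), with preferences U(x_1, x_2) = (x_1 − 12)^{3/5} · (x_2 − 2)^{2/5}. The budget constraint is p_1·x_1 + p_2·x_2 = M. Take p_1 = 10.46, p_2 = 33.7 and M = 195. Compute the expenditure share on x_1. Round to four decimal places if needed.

After buying the subsistence bundle (12, 2), a share 0.6 of the remaining income goes to x_1: x_1* = 12 + 0.6·(M − 12p_1 − 2p_2)/p_1.
Discretionary income = 195 − 12·10.46 − 2·33.7 = 2.08; x_1* = 12 + 0.6·2.08/10.46 = 12.1193; x_2* = 2 + 0.4·2.08/33.7 = 2.0247.
Expenditure on x_1: 10.46·12.1193 = 126.768; share = 0.6501.

share on x_1 = 0.6501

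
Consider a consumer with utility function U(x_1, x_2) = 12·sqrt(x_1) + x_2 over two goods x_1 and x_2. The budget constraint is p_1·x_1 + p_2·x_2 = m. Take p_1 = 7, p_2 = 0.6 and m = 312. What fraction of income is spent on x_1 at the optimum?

Set MRS = p_1/p_2: 6·x_1^(−1/2) = p_1/p_2.
Solve: √x_1 = 6·p_2/p_1, so x_1*(p_1,p_2) = (6·p_2/p_1)², and x_2* = (m − p_1·x_1*)/p_2.
Plugging in: x_1* = (6·0.6/7)² = 0.2645, x_2* = 516.9143.
Expenditure on x_1: 7·0.2645 = 1.8514; share = 0.0059.

share on x_1 = 0.0059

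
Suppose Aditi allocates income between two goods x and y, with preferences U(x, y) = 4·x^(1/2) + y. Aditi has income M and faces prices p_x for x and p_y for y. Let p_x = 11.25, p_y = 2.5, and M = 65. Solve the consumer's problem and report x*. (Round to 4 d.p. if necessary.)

MU_x = 2/√x, MU_y = 1. Tangency: 2/√x = p_x/p_y.
Solve: √x = 2·p_y/p_x, so x*(p_x,p_y) = (2·p_y/p_x)², and y* = (M − p_x·x*)/p_y.
Plugging in: x* = (2·2.5/11.25)² = 0.1975.

x* = 0.1975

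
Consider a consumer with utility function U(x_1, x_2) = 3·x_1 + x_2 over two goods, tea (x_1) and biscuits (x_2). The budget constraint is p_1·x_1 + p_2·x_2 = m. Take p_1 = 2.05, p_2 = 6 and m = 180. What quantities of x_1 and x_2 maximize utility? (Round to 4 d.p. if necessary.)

Linear utility — the consumer picks whichever good has higher MU/price: 3/2.05 = 1.4634 vs 1/6 = 0.1667.
x_1 gives more utility per dollar, so spend all income on x_1: x_1* = m/p_1, x_2* = 0.
Numerically: x_1* = 87.8049, x_2* = 0.

x_1* = 87.8049, x_2* = 0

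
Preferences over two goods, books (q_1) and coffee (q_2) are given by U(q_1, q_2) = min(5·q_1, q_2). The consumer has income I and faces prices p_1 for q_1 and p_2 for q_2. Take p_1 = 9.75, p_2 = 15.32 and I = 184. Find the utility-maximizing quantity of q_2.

q_2* = 10.6543

Leontief preferences: the optimum is at the kink where q_1/1 = q_2/5, i.e. q_2 = 5·q_1.
Budget: p_1·q_1 + p_2·5·q_1 = I, so (p_1 + 5·p_2)·q_1 = I.
Demand: q_1*(p_1,p_2,I) = I/(p_1 + 5·p_2), q_2* = 5·I/(p_1 + 5·p_2).
Here 9.75 + 5·15.32 = 86.35, giving q_2* = 10.6543.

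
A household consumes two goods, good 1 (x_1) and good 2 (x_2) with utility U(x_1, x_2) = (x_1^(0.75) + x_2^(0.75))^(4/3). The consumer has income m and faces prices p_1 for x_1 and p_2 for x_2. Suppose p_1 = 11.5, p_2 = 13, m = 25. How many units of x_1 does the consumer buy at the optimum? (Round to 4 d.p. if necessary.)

From the CES first-order condition, (x_2/x_1)^(0.25) = p_1/p_2.
Hence x_2/x_1 = (p_1/p_2)^(1/(0.25)), i.e. raised to the 4 power.
With the ratio pinned down, the budget gives x_1* = m/(p_1 + p_2·(x_2/x_1)) and x_2* = (x_2/x_1)·x_1*.
Numerically x_2/x_1 = 0.612376, so x_1* = 25/(11.5 + 13·0.612376) = 1.2846.

x_1* = 1.2846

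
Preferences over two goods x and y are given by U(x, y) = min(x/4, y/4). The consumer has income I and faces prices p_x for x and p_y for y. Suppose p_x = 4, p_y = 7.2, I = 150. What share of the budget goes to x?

share on x = 0.3571

With perfect complements, no substitution: consume in ratio x:y = 4:4.
Budget: p_x·x + p_y·x = I, so (4·p_x + 4·p_y)·x = 4·I.
Demand: x*(p_x,p_y,I) = 4·I/(4·p_x + 4·p_y), y* = 4·I/(4·p_x + 4·p_y).
Here 4·4 + 4·7.2 = 44.8, giving x* = 13.3929 and y* = 13.3929.
Expenditure on x: 4·13.3929 = 53.5714; share = 0.3571.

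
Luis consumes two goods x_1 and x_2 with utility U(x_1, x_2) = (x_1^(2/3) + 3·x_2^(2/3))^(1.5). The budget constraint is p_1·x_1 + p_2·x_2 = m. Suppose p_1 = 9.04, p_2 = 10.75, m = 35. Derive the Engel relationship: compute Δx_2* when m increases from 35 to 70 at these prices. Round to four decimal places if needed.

Δx_2* = 3.0938

MU_x_1 ∝ x_1^(-1/3), MU_x_2 ∝ 3·x_2^(-1/3), so MRS = (1/3)·(x_2/x_1)^(1/3) = p_1/p_2.
Solve for the ratio: x_2/x_1 = [3·p_1/p_2]^(3).
With the ratio pinned down, the budget gives x_1* = m/(p_1 + p_2·(x_2/x_1)) and x_2* = (x_2/x_1)·x_1*.
Numerically x_2/x_1 = 16.056233, so x_1* = 35/(9.04 + 10.75·16.056233) = 0.1927 and x_2* = 16.056233·0.1927 = 3.0938.
At m' = 70: x_2* = 6.1876. Change: 6.1876 − 3.0938 = 3.0938.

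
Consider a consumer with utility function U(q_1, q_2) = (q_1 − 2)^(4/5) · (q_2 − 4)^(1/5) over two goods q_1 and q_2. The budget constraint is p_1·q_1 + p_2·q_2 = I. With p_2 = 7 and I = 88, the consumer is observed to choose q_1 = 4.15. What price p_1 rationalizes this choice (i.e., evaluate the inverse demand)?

This is Cobb-Douglas in (q_1−2, q_2−4): tangency gives 0.8·p_2·(q_2−4) = 0.2·p_1·(q_1−2).
Substituting into the budget: q_1* = 2 + 0.8·(I − 2·p_1 − 4·p_2)/p_1, and q_2* = 4 + 0.2·(…)/p_2.
Set q_1* = 4.15 in the demand function and solve for p_1: p_1 = 12.8.

p_1 = 12.8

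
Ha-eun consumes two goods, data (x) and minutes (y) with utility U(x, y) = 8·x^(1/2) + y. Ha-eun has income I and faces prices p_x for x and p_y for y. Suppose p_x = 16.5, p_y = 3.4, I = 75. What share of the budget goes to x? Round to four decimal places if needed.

Set MRS = p_x/p_y: 4·x^(−1/2) = p_x/p_y.
Solve: √x = 4·p_y/p_x, so x*(p_x,p_y) = (4·p_y/p_x)², and y* = (I − p_x·x*)/p_y.
Plugging in: x* = (4·3.4/16.5)² = 0.6794, y* = 18.7619.
Expenditure on x: 16.5·0.6794 = 11.2097; share = 0.1495.

share on x = 0.1495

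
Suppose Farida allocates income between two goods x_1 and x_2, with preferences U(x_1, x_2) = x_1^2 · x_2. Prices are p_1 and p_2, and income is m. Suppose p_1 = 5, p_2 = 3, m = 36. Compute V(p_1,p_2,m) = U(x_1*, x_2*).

V = 92.16

The MRS is 2·x_2/x_1. Set MRS = p_1/p_2.
So 2·p_2·x_2 = p_1·x_1; combined with the budget, a share 2/3 of income goes to x_1.
Demand: x_1*(p_1,p_2,m) = 2/3·m/p_1 and x_2* = 1/3·m/p_2.
At p_1=5, p_2=3, m=36: x_1* = 2/3·36/5 = 4.8, x_2* = 4.
Utility at the optimum: U(4.8, 4) = 92.16.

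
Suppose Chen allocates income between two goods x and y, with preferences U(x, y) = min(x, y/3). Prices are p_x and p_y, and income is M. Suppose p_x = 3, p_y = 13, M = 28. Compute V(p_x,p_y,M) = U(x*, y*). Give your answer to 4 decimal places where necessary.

V = 0.6667

With perfect complements, no substitution: consume in ratio x:y = 1:3.
Budget: p_x·x + p_y·3·x = M, so (p_x + 3·p_y)·x = M.
Demand: x*(p_x,p_y,M) = M/(p_x + 3·p_y), y* = 3·M/(p_x + 3·p_y).
Here 3 + 3·13 = 42, giving x* = 0.6667 and y* = 2.
Utility at the optimum: U(0.6667, 2) = 0.6667.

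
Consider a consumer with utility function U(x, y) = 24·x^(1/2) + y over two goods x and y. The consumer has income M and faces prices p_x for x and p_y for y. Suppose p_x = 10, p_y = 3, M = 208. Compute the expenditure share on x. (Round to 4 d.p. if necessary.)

share on x = 0.6231

Plugging in: x* = (12·3/10)² = 12.96, y* = 26.1333.
Expenditure on x: 10·12.96 = 129.6; share = 0.6231.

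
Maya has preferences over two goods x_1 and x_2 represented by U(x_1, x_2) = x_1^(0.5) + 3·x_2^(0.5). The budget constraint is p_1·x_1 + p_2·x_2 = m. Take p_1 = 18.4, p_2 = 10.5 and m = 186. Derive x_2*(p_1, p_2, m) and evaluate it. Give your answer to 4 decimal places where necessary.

From the CES first-order condition, (1/3)·(x_2/x_1)^(0.5) = p_1/p_2.
Solve for the ratio: x_2/x_1 = [3·p_1/p_2]^(2).
With the ratio pinned down, the budget gives x_1* = m/(p_1 + p_2·(x_2/x_1)) and x_2* = (x_2/x_1)·x_1*.
Numerically x_2/x_1 = 27.637551, so x_1* = 186/(18.4 + 10.5·27.637551) = 0.6027 and x_2* = 27.637551·0.6027 = 16.6581.

x_2* = 16.6581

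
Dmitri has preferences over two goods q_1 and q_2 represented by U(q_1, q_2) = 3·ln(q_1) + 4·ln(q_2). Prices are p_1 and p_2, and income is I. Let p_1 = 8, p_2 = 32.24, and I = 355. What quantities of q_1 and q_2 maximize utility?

q_1* = 19.0179, q_2* = 6.2921

The MRS is (3/4)·q_2/q_1. Set MRS = p_1/p_2.
So 3·p_2·q_2 = 4·p_1·q_1; combined with the budget, a share 3/7 of income goes to q_1.
Demand: q_1*(p_1,p_2,I) = 3/7·I/p_1 and q_2* = 4/7·I/p_2.
At p_1=8, p_2=32.24, I=355: q_1* = 3/7·355/8 = 19.0179, q_2* = 6.2921.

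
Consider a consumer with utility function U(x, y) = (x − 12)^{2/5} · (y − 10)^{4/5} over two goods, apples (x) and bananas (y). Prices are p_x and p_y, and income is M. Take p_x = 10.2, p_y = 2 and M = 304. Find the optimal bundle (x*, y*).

Let x' = x−12, y' = y−10. MRS = (1/2)·y'/x' = p_x/p_y.
Substituting into the budget: x* = 12 + 1/3·(M − 12·p_x − 10·p_y)/p_x, and y* = 10 + 2/3·(…)/p_y.
Discretionary income = 304 − 12·10.2 − 10·2 = 161.6; x* = 12 + 1/3·161.6/10.2 = 17.281; y* = 10 + 2/3·161.6/2 = 63.8667.

x* = 17.281, y* = 63.8667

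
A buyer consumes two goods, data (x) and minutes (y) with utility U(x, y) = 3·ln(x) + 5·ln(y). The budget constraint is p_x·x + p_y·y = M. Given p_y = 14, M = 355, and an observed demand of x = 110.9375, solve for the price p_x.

p_x = 1.2

The MRS is (3/5)·y/x. Set MRS = p_x/p_y.
Rearranging, p_y·y = (5/3)·p_x·x. Substituting into the budget gives p_x·x·(1 + (5/3)) = M.
Demand: x*(p_x,p_y,M) = 0.375·M/p_x and y* = 0.625·M/p_y.
Set x* = 110.9375 in the demand function and solve for p_x: p_x = 1.2.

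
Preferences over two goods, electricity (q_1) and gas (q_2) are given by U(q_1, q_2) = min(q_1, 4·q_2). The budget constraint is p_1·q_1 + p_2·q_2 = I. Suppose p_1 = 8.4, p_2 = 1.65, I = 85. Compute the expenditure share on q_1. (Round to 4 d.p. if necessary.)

share on q_1 = 0.9532

With perfect complements, no substitution: consume in ratio q_1:q_2 = 4:1.
Budget: p_1·q_1 + p_2·(1/4)·q_1 = I, so (4·p_1 + p_2)·q_1 = 4·I.
Demand: q_1*(p_1,p_2,I) = 4·I/(4·p_1 + p_2), q_2* = I/(4·p_1 + p_2).
Here 4·8.4 + 1.65 = 35.25, giving q_1* = 9.6454 and q_2* = 2.4113.
Expenditure on q_1: 8.4·9.6454 = 81.0213; share = 0.9532.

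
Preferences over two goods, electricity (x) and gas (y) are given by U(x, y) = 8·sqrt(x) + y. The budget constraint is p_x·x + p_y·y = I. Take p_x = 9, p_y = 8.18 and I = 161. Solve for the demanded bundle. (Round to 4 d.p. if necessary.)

x* = 13.2173, y* = 5.1399

MU_x = 4/√x, MU_y = 1. Tangency: 4/√x = p_x/p_y.
Thus x* = (4·p_y/p_x)² — independent of I — with the rest of income spent on y.
Plugging in: x* = (4·8.18/9)² = 13.2173, y* = 5.1399.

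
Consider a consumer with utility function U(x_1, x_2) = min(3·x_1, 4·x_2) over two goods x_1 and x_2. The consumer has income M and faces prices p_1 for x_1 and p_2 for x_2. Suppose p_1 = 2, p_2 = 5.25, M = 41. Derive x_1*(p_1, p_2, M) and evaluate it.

x_1* = 6.9053

With perfect complements, no substitution: consume in ratio x_1:x_2 = 4:3.
Budget: p_1·x_1 + p_2·(3/4)·x_1 = M, so (4·p_1 + 3·p_2)·x_1 = 4·M.
Demand: x_1*(p_1,p_2,M) = 4·M/(4·p_1 + 3·p_2), x_2* = 3·M/(4·p_1 + 3·p_2).
Here 4·2 + 3·5.25 = 23.75, giving x_1* = 6.9053.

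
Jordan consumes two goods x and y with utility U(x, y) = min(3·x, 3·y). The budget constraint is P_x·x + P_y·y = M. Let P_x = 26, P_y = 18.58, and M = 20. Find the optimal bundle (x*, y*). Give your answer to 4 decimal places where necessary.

x* = 0.4486, y* = 0.4486

With perfect complements, no substitution: consume in ratio x:y = 3:3.
Budget: P_x·x + P_y·x = M, so (3·P_x + 3·P_y)·x = 3·M.
Demand: x*(P_x,P_y,M) = 3·M/(3·P_x + 3·P_y), y* = 3·M/(3·P_x + 3·P_y).
Here 3·26 + 3·18.58 = 133.74, giving x* = 0.4486 and y* = 0.4486.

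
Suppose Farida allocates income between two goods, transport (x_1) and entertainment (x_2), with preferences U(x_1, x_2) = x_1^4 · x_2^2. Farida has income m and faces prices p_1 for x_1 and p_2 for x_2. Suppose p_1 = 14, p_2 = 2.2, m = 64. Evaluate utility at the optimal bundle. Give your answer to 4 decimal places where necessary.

MU_x_1/MU_x_2 = (4·x_2)/(2·x_1); tangency sets this equal to p_1/p_2.
Rearranging, p_2·x_2 = (1/2)·p_1·x_1. Substituting into the budget gives p_1·x_1·(1 + (1/2)) = m.
Demand: x_1*(p_1,p_2,m) = 2/3·m/p_1 and x_2* = 1/3·m/p_2.
At p_1=14, p_2=2.2, m=64: x_1* = 2/3·64/14 = 3.0476, x_2* = 9.697.
Utility at the optimum: U(3.0476, 9.697) = 8111.7544.

V = 8111.7544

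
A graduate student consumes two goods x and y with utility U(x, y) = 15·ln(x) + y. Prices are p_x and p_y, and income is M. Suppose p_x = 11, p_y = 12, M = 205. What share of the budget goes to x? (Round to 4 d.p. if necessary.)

share on x = 0.878

MU_x = 15/x, MU_y = 1. Tangency: 15/x = p_x/p_y.
So x*(p_x,p_y) = 15·p_y/p_x, independent of income; and y* = (M − 15·p_y)/p_y.
At the given prices: x* = 15·12/11 = 16.3636, and y* = 2.0833.
Expenditure on x: 11·16.3636 = 180; share = 0.878.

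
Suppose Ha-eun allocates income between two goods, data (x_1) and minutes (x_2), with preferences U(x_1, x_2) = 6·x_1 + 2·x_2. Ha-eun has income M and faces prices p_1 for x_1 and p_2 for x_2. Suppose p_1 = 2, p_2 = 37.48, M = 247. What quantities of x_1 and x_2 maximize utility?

x_1* = 123.5, x_2* = 0

Linear utility — the consumer picks whichever good has higher MU/price: 6/2 = 3 vs 2/37.48 = 0.0534.
x_1 gives more utility per dollar, so spend all income on x_1: x_1* = M/p_1, x_2* = 0.
Numerically: x_1* = 123.5, x_2* = 0.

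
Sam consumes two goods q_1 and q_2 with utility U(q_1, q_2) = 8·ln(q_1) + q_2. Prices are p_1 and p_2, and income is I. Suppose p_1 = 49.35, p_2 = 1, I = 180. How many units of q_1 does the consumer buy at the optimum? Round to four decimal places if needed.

MU_q_1 = 8/q_1, MU_q_2 = 1. Tangency: 8/q_1 = p_1/p_2.
So q_1*(p_1,p_2) = 8·p_2/p_1, independent of income; and q_2* = (I − 8·p_2)/p_2.
At the given prices: q_1* = 8·1/49.35 = 0.1621.

q_1* = 0.1621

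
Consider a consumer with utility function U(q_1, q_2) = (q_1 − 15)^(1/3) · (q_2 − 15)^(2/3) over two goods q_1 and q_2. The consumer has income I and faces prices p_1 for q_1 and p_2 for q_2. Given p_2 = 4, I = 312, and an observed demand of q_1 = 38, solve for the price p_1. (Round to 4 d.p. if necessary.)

p_1 = 3

Let q_1' = q_1−15, q_2' = q_2−15. MRS = (1/2)·q_2'/q_1' = p_1/p_2.
After buying the subsistence bundle (15, 15), a share 1/3 of the remaining income goes to q_1: q_1* = 15 + 1/3·(I − 15p_1 − 15p_2)/p_1.
Set q_1* = 38 in the demand function and solve for p_1: p_1 = 3.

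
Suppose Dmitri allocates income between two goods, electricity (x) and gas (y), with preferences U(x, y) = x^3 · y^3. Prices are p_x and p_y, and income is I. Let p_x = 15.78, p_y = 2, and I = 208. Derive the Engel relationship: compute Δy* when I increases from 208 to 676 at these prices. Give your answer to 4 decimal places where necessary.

Δy* = 117

Tangency: MRS = y/x = p_x/p_y.
So 3·p_y·y = 3·p_x·x; combined with the budget, a share 0.5 of income goes to x.
Demand: x*(p_x,p_y,I) = 0.5·I/p_x and y* = 0.5·I/p_y.
At p_x=15.78, p_y=2, I=208: y* = 0.5·208/2 = 52.
At I' = 676: y* = 169. Change: 169 − 52 = 117.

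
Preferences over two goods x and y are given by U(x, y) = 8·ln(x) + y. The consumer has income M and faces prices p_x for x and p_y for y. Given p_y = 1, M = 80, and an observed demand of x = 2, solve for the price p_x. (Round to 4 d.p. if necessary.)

p_x = 4

MU_x = 8/x, MU_y = 1. Tangency: 8/x = p_x/p_y.
So x*(p_x,p_y) = 8·p_y/p_x, independent of income; and y* = (M − 8·p_y)/p_y.
Set x* = 2 in the demand function and solve for p_x: p_x = 4.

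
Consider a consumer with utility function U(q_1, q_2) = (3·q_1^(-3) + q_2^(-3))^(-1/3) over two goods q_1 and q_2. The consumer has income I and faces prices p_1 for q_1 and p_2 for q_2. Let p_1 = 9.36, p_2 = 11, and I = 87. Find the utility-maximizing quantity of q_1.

q_1* = 5.0036

From the CES first-order condition, 3·(q_2/q_1)^(4) = p_1/p_2.
Solve for the ratio: q_2/q_1 = [(1/3)·p_1/p_2]^(0.25).
With the ratio pinned down, the budget gives q_1* = I/(p_1 + p_2·(q_2/q_1)) and q_2* = (q_2/q_1)·q_1*.
Numerically q_2/q_1 = 0.729778, so q_1* = 87/(9.36 + 11·0.729778) = 5.0036.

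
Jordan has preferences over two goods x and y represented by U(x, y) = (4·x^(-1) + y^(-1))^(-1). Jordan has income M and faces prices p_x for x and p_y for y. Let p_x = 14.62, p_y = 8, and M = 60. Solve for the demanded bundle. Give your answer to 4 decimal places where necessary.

MRS = MU_x/MU_y = 4·(y/x)^(2). Set equal to p_x/p_y.
Hence y/x = ((1/4)·p_x/p_y)^(1/(2)), i.e. raised to the 0.5 power.
With the ratio pinned down, the budget gives x* = M/(p_x + p_y·(y/x)) and y* = (y/x)·x*.
Numerically y/x = 0.675925, so x* = 60/(14.62 + 8·0.675925) = 2.9959 and y* = 0.675925·2.9959 = 2.025.

x* = 2.9959, y* = 2.025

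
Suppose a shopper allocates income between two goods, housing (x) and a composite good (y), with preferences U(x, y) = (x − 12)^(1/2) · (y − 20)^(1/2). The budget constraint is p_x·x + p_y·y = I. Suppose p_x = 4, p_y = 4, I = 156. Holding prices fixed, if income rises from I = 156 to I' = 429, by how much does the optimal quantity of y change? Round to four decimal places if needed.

MRS = (y−20)/(x−12). Tangency with p_x/p_y gives y−20 = (p_x/p_y)·(x−12).
After buying the subsistence bundle (12, 20), a share 0.5 of the remaining income goes to x: x* = 12 + 0.5·(I − 12p_x − 20p_y)/p_x.
Discretionary income = 156 − 12·4 − 20·4 = 28; y* = 20 + 0.5·28/4 = 23.5.
At I' = 429: y* = 57.625. Change: 57.625 − 23.5 = 34.125.

Δy* = 34.125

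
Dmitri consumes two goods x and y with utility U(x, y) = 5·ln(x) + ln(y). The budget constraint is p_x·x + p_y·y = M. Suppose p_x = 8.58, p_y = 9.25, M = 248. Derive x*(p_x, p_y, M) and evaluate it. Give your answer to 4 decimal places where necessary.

Tangency: MRS = 5·y/x = p_x/p_y.
Rearranging, p_y·y = (1/5)·p_x·x. Substituting into the budget gives p_x·x·(1 + (1/5)) = M.
Demand: x*(p_x,p_y,M) = 5/6·M/p_x and y* = 1/6·M/p_y.
At p_x=8.58, p_y=9.25, M=248: x* = 5/6·248/8.58 = 24.087.

x* = 24.087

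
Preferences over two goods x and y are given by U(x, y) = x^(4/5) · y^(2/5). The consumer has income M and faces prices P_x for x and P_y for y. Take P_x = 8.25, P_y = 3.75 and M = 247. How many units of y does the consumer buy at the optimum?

y* = 21.9556

The MRS is 2·y/x. Set MRS = P_x/P_y.
Rearranging, P_y·y = (1/2)·P_x·x. Substituting into the budget gives P_x·x·(1 + (1/2)) = M.
Demand: x*(P_x,P_y,M) = 2/3·M/P_x and y* = 1/3·M/P_y.
At P_x=8.25, P_y=3.75, M=247: y* = 1/3·247/3.75 = 21.9556.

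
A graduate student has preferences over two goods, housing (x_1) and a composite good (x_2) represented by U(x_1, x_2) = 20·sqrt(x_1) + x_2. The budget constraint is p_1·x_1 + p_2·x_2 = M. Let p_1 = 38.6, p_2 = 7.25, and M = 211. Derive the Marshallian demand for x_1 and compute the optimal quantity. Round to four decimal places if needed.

MU_x_1 = 10/√x_1, MU_x_2 = 1. Tangency: 10/√x_1 = p_1/p_2.
Thus x_1* = (10·p_2/p_1)² — independent of M — with the rest of income spent on x_2.
Plugging in: x_1* = (10·7.25/38.6)² = 3.5278.

x_1* = 3.5278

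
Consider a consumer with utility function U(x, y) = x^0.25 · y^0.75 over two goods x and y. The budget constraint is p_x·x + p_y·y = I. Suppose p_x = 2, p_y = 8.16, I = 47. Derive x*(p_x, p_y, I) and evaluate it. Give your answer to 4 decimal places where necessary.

x* = 5.875

The MRS is (1/3)·y/x. Set MRS = p_x/p_y.
So 0.25·p_y·y = 0.75·p_x·x; combined with the budget, a share 0.25 of income goes to x.
Demand: x*(p_x,p_y,I) = 0.25·I/p_x and y* = 0.75·I/p_y.
At p_x=2, p_y=8.16, I=47: x* = 0.25·47/2 = 5.875.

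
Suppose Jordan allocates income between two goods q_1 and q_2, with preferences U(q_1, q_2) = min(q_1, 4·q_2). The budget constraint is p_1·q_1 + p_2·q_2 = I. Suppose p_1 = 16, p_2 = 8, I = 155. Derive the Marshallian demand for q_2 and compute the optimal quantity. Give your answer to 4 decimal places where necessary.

q_2* = 2.1528

With perfect complements, no substitution: consume in ratio q_1:q_2 = 4:1.
Budget: p_1·q_1 + p_2·(1/4)·q_1 = I, so (4·p_1 + p_2)·q_1 = 4·I.
Demand: q_1*(p_1,p_2,I) = 4·I/(4·p_1 + p_2), q_2* = I/(4·p_1 + p_2).
Here 4·16 + 8 = 72, giving q_2* = 2.1528.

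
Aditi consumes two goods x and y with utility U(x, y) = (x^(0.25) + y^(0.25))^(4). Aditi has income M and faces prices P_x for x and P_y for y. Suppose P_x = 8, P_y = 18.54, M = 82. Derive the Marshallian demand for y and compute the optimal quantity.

MRS = MU_x/MU_y = (y/x)^(0.75). Set equal to P_x/P_y.
Solve for the ratio: y/x = [P_x/P_y]^(4/3).
Substitute y = (y/x)·x into the budget: x* = M/(P_x + P_y·(y/x)).
Numerically y/x = 0.326067, so x* = 82/(8 + 18.54·0.326067) = 5.8383 and y* = 0.326067·5.8383 = 1.9037.

y* = 1.9037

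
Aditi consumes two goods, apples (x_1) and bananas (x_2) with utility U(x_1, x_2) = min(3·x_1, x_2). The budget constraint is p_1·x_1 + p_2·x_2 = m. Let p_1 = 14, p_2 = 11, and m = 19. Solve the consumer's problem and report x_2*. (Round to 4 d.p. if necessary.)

With perfect complements, no substitution: consume in ratio x_1:x_2 = 1:3.
Budget: p_1·x_1 + p_2·3·x_1 = m, so (p_1 + 3·p_2)·x_1 = m.
Demand: x_1*(p_1,p_2,m) = m/(p_1 + 3·p_2), x_2* = 3·m/(p_1 + 3·p_2).
Here 14 + 3·11 = 47, giving x_2* = 1.2128.

x_2* = 1.2128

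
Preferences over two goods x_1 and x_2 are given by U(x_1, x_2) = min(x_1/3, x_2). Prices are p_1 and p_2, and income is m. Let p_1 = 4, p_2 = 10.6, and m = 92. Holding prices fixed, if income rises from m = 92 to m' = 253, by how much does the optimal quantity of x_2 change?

Δx_2* = 7.1239

Leontief preferences: the optimum is at the kink where x_1/3 = x_2/1, i.e. x_2 = (1/3)·x_1.
Budget: p_1·x_1 + p_2·(1/3)·x_1 = m, so (3·p_1 + p_2)·x_1 = 3·m.
Demand: x_1*(p_1,p_2,m) = 3·m/(3·p_1 + p_2), x_2* = m/(3·p_1 + p_2).
Here 3·4 + 10.6 = 22.6, giving x_2* = 4.0708.
At m' = 253: x_2* = 11.1947. Change: 11.1947 − 4.0708 = 7.1239.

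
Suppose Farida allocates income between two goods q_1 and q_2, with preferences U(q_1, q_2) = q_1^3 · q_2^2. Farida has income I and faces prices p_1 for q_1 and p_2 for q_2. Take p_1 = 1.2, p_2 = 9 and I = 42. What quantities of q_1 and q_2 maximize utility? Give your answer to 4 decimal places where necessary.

The MRS is (3/2)·q_2/q_1. Set MRS = p_1/p_2.
So 3·p_2·q_2 = 2·p_1·q_1; combined with the budget, a share 0.6 of income goes to q_1.
Demand: q_1*(p_1,p_2,I) = 0.6·I/p_1 and q_2* = 0.4·I/p_2.
At p_1=1.2, p_2=9, I=42: q_1* = 0.6·42/1.2 = 21, q_2* = 1.8667.

q_1* = 21, q_2* = 1.8667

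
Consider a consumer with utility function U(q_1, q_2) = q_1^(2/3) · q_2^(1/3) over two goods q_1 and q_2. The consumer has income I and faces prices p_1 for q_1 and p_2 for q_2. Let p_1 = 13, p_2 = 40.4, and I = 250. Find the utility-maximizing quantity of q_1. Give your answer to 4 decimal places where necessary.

MU_q_1/MU_q_2 = (2/3·q_2)/(1/3·q_1); tangency sets this equal to p_1/p_2.
Rearranging, p_2·q_2 = (1/2)·p_1·q_1. Substituting into the budget gives p_1·q_1·(1 + (1/2)) = I.
Demand: q_1*(p_1,p_2,I) = 2/3·I/p_1 and q_2* = 1/3·I/p_2.
At p_1=13, p_2=40.4, I=250: q_1* = 2/3·250/13 = 12.8205.

q_1* = 12.8205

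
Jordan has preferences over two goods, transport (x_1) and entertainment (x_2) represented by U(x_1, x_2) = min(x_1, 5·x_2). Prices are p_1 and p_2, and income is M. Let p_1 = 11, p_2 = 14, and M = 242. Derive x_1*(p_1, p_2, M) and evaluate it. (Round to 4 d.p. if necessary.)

Here 5·11 + 14 = 69, giving x_1* = 17.5362.

x_1* = 17.5362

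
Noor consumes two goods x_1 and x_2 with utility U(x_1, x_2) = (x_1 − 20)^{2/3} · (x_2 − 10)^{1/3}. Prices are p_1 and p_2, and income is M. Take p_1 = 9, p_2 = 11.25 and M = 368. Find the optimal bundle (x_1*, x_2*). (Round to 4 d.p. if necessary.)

x_1* = 25.5926, x_2* = 12.237

MRS = 2·(x_2−10)/(x_1−20). Tangency with p_1/p_2 gives x_2−10 = (1/2)·(p_1/p_2)·(x_1−20).
After buying the subsistence bundle (20, 10), a share 2/3 of the remaining income goes to x_1: x_1* = 20 + 2/3·(M − 20p_1 − 10p_2)/p_1.
Discretionary income = 368 − 20·9 − 10·11.25 = 75.5; x_1* = 20 + 2/3·75.5/9 = 25.5926; x_2* = 10 + 1/3·75.5/11.25 = 12.237.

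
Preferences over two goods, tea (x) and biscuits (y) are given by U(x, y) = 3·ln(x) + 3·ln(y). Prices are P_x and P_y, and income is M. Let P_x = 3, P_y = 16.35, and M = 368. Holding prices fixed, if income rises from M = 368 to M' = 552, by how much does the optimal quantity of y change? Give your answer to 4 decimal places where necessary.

Tangency: MRS = y/x = P_x/P_y.
Rearranging, P_y·y = P_x·x. Substituting into the budget gives P_x·x·(1 + 1) = M.
Demand: x*(P_x,P_y,M) = 0.5·M/P_x and y* = 0.5·M/P_y.
At P_x=3, P_y=16.35, M=368: y* = 0.5·368/16.35 = 11.2538.
At M' = 552: y* = 16.8807. Change: 16.8807 − 11.2538 = 5.6269.

Δy* = 5.6269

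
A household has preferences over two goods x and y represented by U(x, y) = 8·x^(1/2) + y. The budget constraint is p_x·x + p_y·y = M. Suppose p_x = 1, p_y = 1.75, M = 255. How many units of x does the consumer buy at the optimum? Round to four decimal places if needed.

x* = 49

MU_x = 4/√x, MU_y = 1. Tangency: 4/√x = p_x/p_y.
Solve: √x = 4·p_y/p_x, so x*(p_x,p_y) = (4·p_y/p_x)², and y* = (M − p_x·x*)/p_y.
Plugging in: x* = (4·1.75/1)² = 49.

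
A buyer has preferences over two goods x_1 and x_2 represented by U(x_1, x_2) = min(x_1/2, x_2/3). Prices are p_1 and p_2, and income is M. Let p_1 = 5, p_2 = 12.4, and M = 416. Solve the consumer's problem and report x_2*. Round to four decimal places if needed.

Demand: x_1*(p_1,p_2,M) = 2·M/(2·p_1 + 3·p_2), x_2* = 3·M/(2·p_1 + 3·p_2).
Here 2·5 + 3·12.4 = 47.2, giving x_2* = 26.4407.

x_2* = 26.4407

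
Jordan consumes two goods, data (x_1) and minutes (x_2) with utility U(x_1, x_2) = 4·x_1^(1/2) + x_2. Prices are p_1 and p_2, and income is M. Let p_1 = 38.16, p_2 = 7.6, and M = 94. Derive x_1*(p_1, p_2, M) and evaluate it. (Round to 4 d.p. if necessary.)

MU_x_1 = 2/√x_1, MU_x_2 = 1. Tangency: 2/√x_1 = p_1/p_2.
Solve: √x_1 = 2·p_2/p_1, so x_1*(p_1,p_2) = (2·p_2/p_1)², and x_2* = (M − p_1·x_1*)/p_2.
Plugging in: x_1* = (2·7.6/38.16)² = 0.1587.

x_1* = 0.1587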